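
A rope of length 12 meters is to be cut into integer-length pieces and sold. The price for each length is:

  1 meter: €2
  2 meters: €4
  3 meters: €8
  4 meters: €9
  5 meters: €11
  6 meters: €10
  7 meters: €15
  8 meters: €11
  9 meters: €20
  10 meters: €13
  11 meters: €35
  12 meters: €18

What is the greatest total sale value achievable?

Let r[k] be the best obtainable value from length k. For each k, try every first piece i and keep the best of price[i] + r[k−i].
r[1] = 2
r[2] = max(2+2, 4+0) = 4
r[3] = max(2+4, 4+2, 8+0) = 8
r[4] = max(2+8, 4+4, 8+2, 9+0) = 10
r[5] = max(2+10, 4+8, 8+4, 9+2, 11+0) = 12
r[6] = max(2+12, 4+10, 8+8, 9+4, 11+2, 10+0) = 16
r[7] = max(2+16, 4+12, 8+10, …, 10+2, 15+0) = 18
r[8] = max(2+18, 4+16, 8+12, …, 15+2, 11+0) = 20
r[9] = max(2+20, 4+18, 8+16, …, 11+2, 20+0) = 24
r[10] = max(2+24, 4+20, 8+18, …, 20+2, 13+0) = 26
r[11] = max(2+26, 4+24, 8+20, …, 13+2, 35+0) = 35
r[12] = max(2+35, 4+26, 8+24, …, 35+2, 18+0) = 37
One optimal cutting: 11 + 1 → €35 + €2 = €37.

37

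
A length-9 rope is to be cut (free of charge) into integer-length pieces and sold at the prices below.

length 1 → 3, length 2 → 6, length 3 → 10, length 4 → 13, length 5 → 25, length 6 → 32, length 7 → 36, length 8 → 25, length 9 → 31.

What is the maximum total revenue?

42

Build r[k] bottom-up: r[k] = max over allowed piece i of (p[i] + r[k−i]).
r[1] = 3
r[2] = 6  (first piece 1, then r[1]=3)
r[3] = 10
r[4] = 13  (first piece 1, then r[3]=10)
r[5] = 25
r[6] = 32
r[7] = 36
r[8] = 39  (first piece 1, then r[7]=36)
r[9] = 42  (first piece 1, then r[8]=39)
One optimal cutting: 7 + 1 + 1 → 36 + 3 + 3 = 42.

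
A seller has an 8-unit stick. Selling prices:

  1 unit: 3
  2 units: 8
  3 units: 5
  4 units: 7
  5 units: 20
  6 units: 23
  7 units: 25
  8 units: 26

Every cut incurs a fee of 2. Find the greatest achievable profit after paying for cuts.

Let net[k] be the best obtainable value from length k. For each k, try every first piece i and keep the best of price[i] + net[k−i] minus the 2 cut fee when i<k.
net[1] = 3
net[2] = max(3+3-2, 8+0) = 8
net[3] = max(3+8-2, 8+3-2, 5+0) = 9
net[4] = max(3+9-2, 8+8-2, 5+3-2, 7+0) = 14
net[5] = max(3+14-2, 8+9-2, 5+8-2, 7+3-2, 20+0) = 20
net[6] = max(3+20-2, 8+14-2, 5+9-2, 7+8-2, 20+3-2, 23+0) = 23
net[7] = max(3+23-2, 8+20-2, 5+14-2, …, 23+3-2, 25+0) = 26
net[8] = max(3+26-2, 8+23-2, 5+20-2, …, 25+3-2, 26+0) = 29
One optimal plan: pieces 6 + 2 (1 cut) → 31 − 2 = 29.

29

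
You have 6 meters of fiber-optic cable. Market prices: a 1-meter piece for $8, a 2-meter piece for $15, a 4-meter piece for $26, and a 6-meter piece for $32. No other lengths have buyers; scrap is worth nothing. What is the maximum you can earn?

Consider every possible first cut. f[k] is the best of p[i]+f[k−i] over all sellable i≤k.
f[1] = 8
f[2] = 16  (first piece 1, then f[1]=8)
f[3] = 24  (first piece 1, then f[2]=16)
f[4] = 32  (first piece 1, then f[3]=24)
f[5] = 40  (first piece 1, then f[4]=32)
f[6] = 48  (first piece 1, then f[5]=40)
One optimal cutting: 1 + 1 + 1 + 1 + 1 + 1 → $48.

48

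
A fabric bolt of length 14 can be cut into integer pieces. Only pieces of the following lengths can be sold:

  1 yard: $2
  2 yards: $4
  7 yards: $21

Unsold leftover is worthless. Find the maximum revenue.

42

Consider every possible first cut. f[k] is the best of p[i]+f[k−i] over all sellable i≤k.
f[1] = 2
f[2] = max(2+2, 4+0) = 4
f[3] = max(2+4, 4+2) = 6
f[4] = max(2+6, 4+4) = 8
f[5] = max(2+8, 4+6) = 10
f[6] = max(2+10, 4+8) = 12
f[7] = max(2+12, 4+10, 21+0) = 21
f[8] = max(2+21, 4+12, 21+2) = 23
f[9] = max(2+23, 4+21, 21+4) = 25
f[10] = max(2+25, 4+23, 21+6) = 27
f[11] = max(2+27, 4+25, 21+8) = 29
f[12] = max(2+29, 4+27, 21+10) = 31
f[13] = max(2+31, 4+29, 21+12) = 33
f[14] = max(2+33, 4+31, 21+21) = 42
One optimal cutting: 7 + 7 → $42.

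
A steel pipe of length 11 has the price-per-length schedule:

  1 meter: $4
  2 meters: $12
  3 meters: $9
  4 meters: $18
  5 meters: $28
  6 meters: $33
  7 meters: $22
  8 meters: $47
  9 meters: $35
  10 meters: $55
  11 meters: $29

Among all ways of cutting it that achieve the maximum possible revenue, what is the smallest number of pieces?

4

Build r[k] bottom-up: r[k] = max over allowed piece i of (p[i] + r[k−i]).
r[1] = 4
r[2] = 12
r[3] = 16  (first piece 1, then r[2]=12)
r[4] = 24  (first piece 2, then r[2]=12)
r[5] = 28  (first piece 1, then r[4]=24)
r[6] = 36  (first piece 2, then r[4]=24)
r[7] = 40  (first piece 1, then r[6]=36)
r[8] = 48  (first piece 2, then r[6]=36)
r[9] = 52  (first piece 1, then r[8]=48)
r[10] = 60  (first piece 2, then r[8]=48)
r[11] = 64  (first piece 1, then r[10]=60)
Maximum revenue is $64.
Now minimize piece count subject to staying optimal: for each k, pieces[k] = 1 + min over i with p[i]+r[k−i]=r[k] of pieces[k−i].
pieces[8] = 4
pieces[9] = 3
pieces[10] = 5
pieces[11] = 4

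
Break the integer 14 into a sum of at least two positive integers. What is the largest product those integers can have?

162

Fill m[k] for k=2..14: at each k try every first piece i and multiply by the better of (k−i) uncut or m[k−i].
Small cases: m[2]=1, m[3]=2, m[4]=4, m[5]=6, m[6]=9, m[7]=12.
m[8] = 2×max(6,9) = 2×9 = 18
m[9] = 3×max(6,9) = 3×9 = 27
m[10] = 2×max(8,18) = 2×18 = 36
m[11] = 2×max(9,27) = 2×27 = 54
m[12] = 3×max(9,27) = 3×27 = 81
m[13] = 2×max(11,54) = 2×54 = 108
m[14] = 2×max(12,81) = 2×81 = 162
One optimal split: 3 + 3 + 3 + 3 + 2; product 3×3×3×3×2 = 162.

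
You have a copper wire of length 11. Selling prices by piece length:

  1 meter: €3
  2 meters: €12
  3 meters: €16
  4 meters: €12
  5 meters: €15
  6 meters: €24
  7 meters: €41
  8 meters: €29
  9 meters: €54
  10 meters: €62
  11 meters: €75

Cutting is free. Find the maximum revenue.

75

Let R[k] be the best obtainable value from length k. For each k, try every first piece i and keep the best of price[i] + R[k−i].
R[1] = 3
R[2] = 12
R[3] = 16
R[4] = 24  (first piece 2, then R[2]=12)
R[5] = 28  (first piece 2, then R[3]=16)
R[6] = 36  (first piece 2, then R[4]=24)
R[7] = 41
R[8] = 48  (first piece 2, then R[6]=36)
R[9] = 54
R[10] = 62
R[11] = 75
Best is to sell the whole 11-meter piece uncut for €75.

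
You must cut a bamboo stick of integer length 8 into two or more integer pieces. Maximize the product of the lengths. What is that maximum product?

Fill g[k] for k=2..8: at each k try every first piece i and multiply by the better of (k−i) uncut or g[k−i].
g[2] = 1×max(1,0) = 1×1 = 1
g[3] = max(1×2, 2×1) = 2
g[4] = max(1×3, 2×2, 3×1) = 4
g[5] = max(1×4, 2×3, 3×2, 4×1) = 6
g[6] = max(1×6, 2×4, 3×3, 4×2, 5×1) = 9
g[7] = max(1×9, 2×6, 3×4, 4×3, 5×2, 6×1) = 12
g[8] = max(1×12, 2×9, 3×6, …, 6×2, 7×1) = 18
One optimal split: 3 + 3 + 2; product 3×3×2 = 18.

18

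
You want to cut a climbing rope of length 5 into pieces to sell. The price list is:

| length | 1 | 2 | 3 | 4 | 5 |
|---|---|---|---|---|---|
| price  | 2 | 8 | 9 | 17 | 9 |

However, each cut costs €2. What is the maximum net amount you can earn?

Consider every possible first cut. net[k] is the best of p[i]+net[k−i] over all sellable i≤k, charging 2 whenever i<k.
net[1] = 2
net[2] = 8
net[3] = 9
net[4] = 17
net[5] = 17  (first piece 1, then net[4]=17)
One optimal plan: pieces 4 + 1 (1 cut) → €19 − €2 = €17.

17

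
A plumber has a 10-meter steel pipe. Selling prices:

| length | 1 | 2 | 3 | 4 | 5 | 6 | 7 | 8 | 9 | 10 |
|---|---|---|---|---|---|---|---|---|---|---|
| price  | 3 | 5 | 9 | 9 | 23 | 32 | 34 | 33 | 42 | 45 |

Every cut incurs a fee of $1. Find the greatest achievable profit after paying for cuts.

45

Let v[k] be the best obtainable value from length k. For each k, try every first piece i and keep the best of price[i] + v[k−i] minus the 1 cut fee when i<k.
v[1] = 3
v[2] = max(3+3-1, 5+0) = 5
v[3] = max(3+5-1, 5+3-1, 9+0) = 9
v[4] = max(3+9-1, 5+5-1, 9+3-1, 9+0) = 11
v[5] = max(3+11-1, 5+9-1, 9+5-1, 9+3-1, 23+0) = 23
v[6] = max(3+23-1, 5+11-1, 9+9-1, 9+5-1, 23+3-1, 32+0) = 32
v[7] = max(3+32-1, 5+23-1, 9+11-1, …, 32+3-1, 34+0) = 34
v[8] = max(3+34-1, 5+32-1, 9+23-1, …, 34+3-1, 33+0) = 36
v[9] = max(3+36-1, 5+34-1, 9+32-1, …, 33+3-1, 42+0) = 42
v[10] = max(3+42-1, 5+36-1, 9+34-1, …, 42+3-1, 45+0) = 45
One optimal plan: pieces 5 + 5 (1 cut) → $46 − $1 = $45.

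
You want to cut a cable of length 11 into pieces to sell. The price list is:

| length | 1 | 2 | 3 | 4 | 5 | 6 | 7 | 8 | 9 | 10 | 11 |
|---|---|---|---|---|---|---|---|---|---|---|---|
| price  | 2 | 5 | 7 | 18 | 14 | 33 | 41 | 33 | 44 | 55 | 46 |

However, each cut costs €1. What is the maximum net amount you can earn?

Build v[k] bottom-up: v[k] = max over allowed piece i of (p[i] + v[k−i]) − 1 per cut.
v[1] = 2
v[2] = max(2+2-1, 5+0) = 5
v[3] = max(2+5-1, 5+2-1, 7+0) = 7
v[4] = max(2+7-1, 5+5-1, 7+2-1, 18+0) = 18
v[5] = max(2+18-1, 5+7-1, 7+5-1, 18+2-1, 14+0) = 19
v[6] = max(2+19-1, 5+18-1, 7+7-1, 18+5-1, 14+2-1, 33+0) = 33
v[7] = max(2+33-1, 5+19-1, 7+18-1, …, 33+2-1, 41+0) = 41
v[8] = max(2+41-1, 5+33-1, 7+19-1, …, 41+2-1, 33+0) = 42
v[9] = max(2+42-1, 5+41-1, 7+33-1, …, 33+2-1, 44+0) = 45
v[10] = max(2+45-1, 5+42-1, 7+41-1, …, 44+2-1, 55+0) = 55
v[11] = max(2+55-1, 5+45-1, 7+42-1, …, 55+2-1, 46+0) = 58
One optimal plan: pieces 7 + 4 (1 cut) → €59 − €1 = €58.

58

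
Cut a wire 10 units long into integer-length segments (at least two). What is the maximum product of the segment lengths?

36

Define f[k] = max over 1≤i<k of i · max(k−i, f[k−i]); the inner max lets the remainder stay uncut if that's better.
f[2] = 1·max(1,0) = 1·1 = 1
f[3] = 1·max(2,1) = 1·2 = 2
f[4] = 2·max(2,1) = 2·2 = 4
f[5] = 2·max(3,2) = 2·3 = 6
f[6] = 3·max(3,2) = 3·3 = 9
f[7] = 2·max(5,6) = 2·6 = 12
f[8] = 2·max(6,9) = 2·9 = 18
f[9] = 3·max(6,9) = 3·9 = 27
f[10] = 2·max(8,18) = 2·18 = 36
One optimal split: 3 + 3 + 2 + 2; product 3·3·2·2 = 36.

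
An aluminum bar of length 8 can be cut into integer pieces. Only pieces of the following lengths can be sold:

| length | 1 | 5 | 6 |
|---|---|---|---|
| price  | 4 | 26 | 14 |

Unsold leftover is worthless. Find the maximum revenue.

Consider every possible first cut. best[k] is the best of p[i]+best[k−i] over all sellable i≤k.
best[1] = 4
best[2] = 8  (first piece 1, then best[1]=4)
best[3] = 12  (first piece 1, then best[2]=8)
best[4] = 16  (first piece 1, then best[3]=12)
best[5] = max(4+16, 26+0) = 26
best[6] = max(4+26, 26+4, 14+0) = 30
best[7] = max(4+30, 26+8, 14+4) = 34
best[8] = max(4+34, 26+12, 14+8) = 38
One optimal cutting: 5 + 1 + 1 + 1 → $38.

38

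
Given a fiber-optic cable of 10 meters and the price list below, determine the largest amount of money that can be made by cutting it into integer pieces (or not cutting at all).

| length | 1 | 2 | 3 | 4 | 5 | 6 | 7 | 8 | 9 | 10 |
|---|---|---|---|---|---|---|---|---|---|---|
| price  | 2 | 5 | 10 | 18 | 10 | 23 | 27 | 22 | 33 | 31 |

Let best[k] be the best obtainable value from length k. For each k, try every first piece i and keep the best of price[i] + best[k−i].
best[1] = 2
best[2] = max(2+2, 5+0) = 5
best[3] = max(2+5, 5+2, 10+0) = 10
best[4] = max(2+10, 5+5, 10+2, 18+0) = 18
best[5] = max(2+18, 5+10, 10+5, 18+2, 10+0) = 20
best[6] = max(2+20, 5+18, 10+10, 18+5, 10+2, 23+0) = 23
best[7] = max(2+23, 5+20, 10+18, …, 23+2, 27+0) = 28
best[8] = max(2+28, 5+23, 10+20, …, 27+2, 22+0) = 36
best[9] = max(2+36, 5+28, 10+23, …, 22+2, 33+0) = 38
best[10] = max(2+38, 5+36, 10+28, …, 33+2, 31+0) = 41
One optimal cutting: 4 + 4 + 2 → $18 + $18 + $5 = $41.

41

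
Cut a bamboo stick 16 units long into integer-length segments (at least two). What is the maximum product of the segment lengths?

324

Let m[k] be the best product for length k (with at least one cut). For each first piece i, the rest contributes max(k−i, m[k−i]).
Small cases: m[2]=1, m[3]=2, m[4]=4, m[5]=6, m[6]=9, m[7]=12, m[8]=18, m[9]=27.
m[10] = 2×max(8,18) = 2×18 = 36
m[11] = 2×max(9,27) = 2×27 = 54
m[12] = 3×max(9,27) = 3×27 = 81
m[13] = 2×max(11,54) = 2×54 = 108
m[14] = 2×max(12,81) = 2×81 = 162
m[15] = 3×max(12,81) = 3×81 = 243
m[16] = 2×max(14,162) = 2×162 = 324
One optimal split: 3 + 3 + 3 + 3 + 2 + 2; product 3×3×3×3×2×2 = 324.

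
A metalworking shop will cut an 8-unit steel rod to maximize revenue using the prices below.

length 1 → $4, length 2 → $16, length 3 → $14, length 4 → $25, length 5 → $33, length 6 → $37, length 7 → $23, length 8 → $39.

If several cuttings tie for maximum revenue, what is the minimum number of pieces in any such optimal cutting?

4

Let r[k] be the best obtainable value from length k. For each k, try every first piece i and keep the best of price[i] + r[k−i].
r[1] = 4
r[2] = max(4+4, 16+0) = 16
r[3] = max(4+16, 16+4, 14+0) = 20
r[4] = max(4+20, 16+16, 14+4, 25+0) = 32
r[5] = max(4+32, 16+20, 14+16, 25+4, 33+0) = 36
r[6] = max(4+36, 16+32, 14+20, 25+16, 33+4, 37+0) = 48
r[7] = max(4+48, 16+36, 14+32, …, 37+4, 23+0) = 52
r[8] = max(4+52, 16+48, 14+36, …, 23+4, 39+0) = 64
Maximum revenue is $64.
Now minimize piece count subject to staying optimal: for each k, pieces[k] = 1 + min over i with p[i]+r[k−i]=r[k] of pieces[k−i].
pieces[5] = 3
pieces[6] = 3
pieces[7] = 4
pieces[8] = 4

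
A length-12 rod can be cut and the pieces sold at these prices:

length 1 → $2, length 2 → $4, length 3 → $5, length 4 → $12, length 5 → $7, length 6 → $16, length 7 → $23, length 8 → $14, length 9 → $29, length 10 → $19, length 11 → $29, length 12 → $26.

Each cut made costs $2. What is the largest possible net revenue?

Let net[k] be the best obtainable value from length k. For each k, try every first piece i and keep the best of price[i] + net[k−i] minus the 2 cut fee when i<k.
net[1] = 2
net[2] = max(2+2-2, 4+0) = 4
net[3] = max(2+4-2, 4+2-2, 5+0) = 5
net[4] = max(2+5-2, 4+4-2, 5+2-2, 12+0) = 12
net[5] = max(2+12-2, 4+5-2, 5+4-2, 12+2-2, 7+0) = 12
net[6] = max(2+12-2, 4+12-2, 5+5-2, 12+4-2, 7+2-2, 16+0) = 16
net[7] = max(2+16-2, 4+12-2, 5+12-2, …, 16+2-2, 23+0) = 23
net[8] = max(2+23-2, 4+16-2, 5+12-2, …, 23+2-2, 14+0) = 23
net[9] = max(2+23-2, 4+23-2, 5+16-2, …, 14+2-2, 29+0) = 29
net[10] = max(2+29-2, 4+23-2, 5+23-2, …, 29+2-2, 19+0) = 29
net[11] = max(2+29-2, 4+29-2, 5+23-2, …, 19+2-2, 29+0) = 33
net[12] = max(2+33-2, 4+29-2, 5+29-2, …, 29+2-2, 26+0) = 33
One optimal plan: pieces 7 + 4 + 1 (2 cuts) → $37 − $4 = $33.

33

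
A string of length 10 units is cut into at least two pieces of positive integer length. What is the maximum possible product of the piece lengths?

Let m[k] be the best product for length k (with at least one cut). For each first piece i, the rest contributes max(k−i, m[k−i]).
Small cases: m[2]=1.
m[3] = 1×max(2,1) = 1×2 = 2
m[4] = 2×max(2,1) = 2×2 = 4
m[5] = 2×max(3,2) = 2×3 = 6
m[6] = 3×max(3,2) = 3×3 = 9
m[7] = 2×max(5,6) = 2×6 = 12
m[8] = 2×max(6,9) = 2×9 = 18
m[9] = 3×max(6,9) = 3×9 = 27
m[10] = 2×max(8,18) = 2×18 = 36
One optimal split: 3 + 3 + 2 + 2; product 3×3×2×2 = 36.

36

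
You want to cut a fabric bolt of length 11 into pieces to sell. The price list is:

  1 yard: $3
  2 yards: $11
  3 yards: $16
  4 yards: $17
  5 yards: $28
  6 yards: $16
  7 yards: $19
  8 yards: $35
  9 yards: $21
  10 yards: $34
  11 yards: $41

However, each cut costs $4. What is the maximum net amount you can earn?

52

Build r[k] bottom-up: r[k] = max over allowed piece i of (p[i] + r[k−i]) − 4 per cut.
r[1] = 3
r[2] = max(3+3-4, 11+0) = 11
r[3] = max(3+11-4, 11+3-4, 16+0) = 16
r[4] = max(3+16-4, 11+11-4, 16+3-4, 17+0) = 18
r[5] = max(3+18-4, 11+16-4, 16+11-4, 17+3-4, 28+0) = 28
r[6] = max(3+28-4, 11+18-4, 16+16-4, 17+11-4, 28+3-4, 16+0) = 28
r[7] = max(3+28-4, 11+28-4, 16+18-4, …, 16+3-4, 19+0) = 35
r[8] = max(3+35-4, 11+28-4, 16+28-4, …, 19+3-4, 35+0) = 40
r[9] = max(3+40-4, 11+35-4, 16+28-4, …, 35+3-4, 21+0) = 42
r[10] = max(3+42-4, 11+40-4, 16+35-4, …, 21+3-4, 34+0) = 52
r[11] = max(3+52-4, 11+42-4, 16+40-4, …, 34+3-4, 41+0) = 52
One optimal plan: pieces 5 + 3 + 3 (2 cuts) → $60 − $8 = $52.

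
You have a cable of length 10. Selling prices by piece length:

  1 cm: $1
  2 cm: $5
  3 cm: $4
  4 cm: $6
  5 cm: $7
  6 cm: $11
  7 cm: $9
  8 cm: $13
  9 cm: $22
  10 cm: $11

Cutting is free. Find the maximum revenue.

25

Let best[k] be the best obtainable value from length k. For each k, try every first piece i and keep the best of price[i] + best[k−i].
best[1] = 1
best[2] = max(1+1, 5+0) = 5
best[3] = max(1+5, 5+1, 4+0) = 6
best[4] = max(1+6, 5+5, 4+1, 6+0) = 10
best[5] = max(1+10, 5+6, 4+5, 6+1, 7+0) = 11
best[6] = max(1+11, 5+10, 4+6, 6+5, 7+1, 11+0) = 15
best[7] = max(1+15, 5+11, 4+10, …, 11+1, 9+0) = 16
best[8] = max(1+16, 5+15, 4+11, …, 9+1, 13+0) = 20
best[9] = max(1+20, 5+16, 4+15, …, 13+1, 22+0) = 22
best[10] = max(1+22, 5+20, 4+16, …, 22+1, 11+0) = 25
One optimal cutting: 2 + 2 + 2 + 2 + 2 → $5 + $5 + $5 + $5 + $5 = $25.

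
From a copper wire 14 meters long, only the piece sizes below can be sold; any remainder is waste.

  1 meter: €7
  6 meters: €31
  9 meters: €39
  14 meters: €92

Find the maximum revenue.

98

Build r[k] bottom-up: r[k] = max over allowed piece i of (p[i] + r[k−i]).
r[1] = 7
r[2] = 14  (first piece 1, then r[1]=7)
r[3] = 21  (first piece 1, then r[2]=14)
r[4] = 28  (first piece 1, then r[3]=21)
r[5] = 35  (first piece 1, then r[4]=28)
r[6] = max(7+35, 31+0) = 42
r[7] = max(7+42, 31+7) = 49
r[8] = max(7+49, 31+14) = 56
r[9] = max(7+56, 31+21, 39+0) = 63
r[10] = max(7+63, 31+28, 39+7) = 70
r[11] = max(7+70, 31+35, 39+14) = 77
r[12] = max(7+77, 31+42, 39+21) = 84
r[13] = max(7+84, 31+49, 39+28) = 91
r[14] = max(7+91, 31+56, 39+35, 92+0) = 98
One optimal cutting: 1 + 1 + 1 + 1 + 1 + 1 + 1 + 1 + 1 + 1 + 1 + 1 + 1 + 1 → €98.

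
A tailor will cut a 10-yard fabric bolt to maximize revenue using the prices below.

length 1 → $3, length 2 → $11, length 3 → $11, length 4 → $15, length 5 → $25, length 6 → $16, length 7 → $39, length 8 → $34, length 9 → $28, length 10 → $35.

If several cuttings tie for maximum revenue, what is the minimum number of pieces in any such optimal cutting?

Consider every possible first cut. r[k] is the best of p[i]+r[k−i] over all sellable i≤k.
r[1] = 3
r[2] = max(3+3, 11+0) = 11
r[3] = max(3+11, 11+3, 11+0) = 14
r[4] = max(3+14, 11+11, 11+3, 15+0) = 22
r[5] = max(3+22, 11+14, 11+11, 15+3, 25+0) = 25
r[6] = max(3+25, 11+22, 11+14, 15+11, 25+3, 16+0) = 33
r[7] = max(3+33, 11+25, 11+22, …, 16+3, 39+0) = 39
r[8] = max(3+39, 11+33, 11+25, …, 39+3, 34+0) = 44
r[9] = max(3+44, 11+39, 11+33, …, 34+3, 28+0) = 50
r[10] = max(3+50, 11+44, 11+39, …, 28+3, 35+0) = 55
Maximum revenue is $55.
Now minimize piece count subject to staying optimal: for each k, pieces[k] = 1 + min over i with p[i]+r[k−i]=r[k] of pieces[k−i].
pieces[7] = 1
pieces[8] = 4
pieces[9] = 2
pieces[10] = 5

5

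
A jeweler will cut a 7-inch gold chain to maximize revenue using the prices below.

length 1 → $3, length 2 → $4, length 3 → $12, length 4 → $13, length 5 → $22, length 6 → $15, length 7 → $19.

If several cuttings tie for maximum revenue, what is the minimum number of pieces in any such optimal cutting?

Consider every possible first cut. r[k] is the best of p[i]+r[k−i] over all sellable i≤k.
r[1] = 3
r[2] = max(3+3, 4+0) = 6
r[3] = max(3+6, 4+3, 12+0) = 12
r[4] = max(3+12, 4+6, 12+3, 13+0) = 15
r[5] = max(3+15, 4+12, 12+6, 13+3, 22+0) = 22
r[6] = max(3+22, 4+15, 12+12, 13+6, 22+3, 15+0) = 25
r[7] = max(3+25, 4+22, 12+15, …, 15+3, 19+0) = 28
Maximum revenue is $28.
Now minimize piece count subject to staying optimal: for each k, pieces[k] = 1 + min over i with p[i]+r[k−i]=r[k] of pieces[k−i].
pieces[4] = 2
pieces[5] = 1
pieces[6] = 2
pieces[7] = 3

3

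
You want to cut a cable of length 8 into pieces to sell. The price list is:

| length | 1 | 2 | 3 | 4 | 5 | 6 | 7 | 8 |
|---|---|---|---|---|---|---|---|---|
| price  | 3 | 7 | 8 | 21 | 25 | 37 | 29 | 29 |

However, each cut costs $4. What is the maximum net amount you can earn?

40

Consider every possible first cut. net[k] is the best of p[i]+net[k−i] over all sellable i≤k, charging 4 whenever i<k.
net[1] = 3
net[2] = max(3+3-4, 7+0) = 7
net[3] = max(3+7-4, 7+3-4, 8+0) = 8
net[4] = max(3+8-4, 7+7-4, 8+3-4, 21+0) = 21
net[5] = max(3+21-4, 7+8-4, 8+7-4, 21+3-4, 25+0) = 25
net[6] = max(3+25-4, 7+21-4, 8+8-4, 21+7-4, 25+3-4, 37+0) = 37
net[7] = max(3+37-4, 7+25-4, 8+21-4, …, 37+3-4, 29+0) = 36
net[8] = max(3+36-4, 7+37-4, 8+25-4, …, 29+3-4, 29+0) = 40
One optimal plan: pieces 6 + 2 (1 cut) → $44 − $4 = $40.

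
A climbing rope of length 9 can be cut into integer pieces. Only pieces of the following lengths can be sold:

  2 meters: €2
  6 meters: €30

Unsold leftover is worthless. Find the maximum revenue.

32

Let best[k] be the best obtainable value from length k. For each k, try every first piece i and keep the best of price[i] + best[k−i].
best[1] = 0
best[2] = 2
best[3] = 2
best[4] = 4  (first piece 2, then best[2]=2)
best[5] = 4
best[6] = max(2+4, 30+0) = 30
best[7] = max(2+4, 30+0) = 30
best[8] = max(2+30, 30+2) = 32
best[9] = max(2+30, 30+2) = 32
One optimal cutting: pieces 6 + 2 with 1 meter of scrap → €32.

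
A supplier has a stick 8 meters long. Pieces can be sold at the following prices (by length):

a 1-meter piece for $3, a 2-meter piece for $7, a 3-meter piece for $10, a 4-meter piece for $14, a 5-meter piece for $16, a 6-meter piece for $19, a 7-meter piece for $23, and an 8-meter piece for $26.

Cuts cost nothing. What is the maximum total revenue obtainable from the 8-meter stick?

28

Consider every possible first cut. best[k] is the best of p[i]+best[k−i] over all sellable i≤k.
best[1] = 3
best[2] = max(3+3, 7+0) = 7
best[3] = max(3+7, 7+3, 10+0) = 10
best[4] = max(3+10, 7+7, 10+3, 14+0) = 14
best[5] = max(3+14, 7+10, 10+7, 14+3, 16+0) = 17
best[6] = max(3+17, 7+14, 10+10, 14+7, 16+3, 19+0) = 21
best[7] = max(3+21, 7+17, 10+14, …, 19+3, 23+0) = 24
best[8] = max(3+24, 7+21, 10+17, …, 23+3, 26+0) = 28
One optimal cutting: 2 + 2 + 2 + 2 → $7 + $7 + $7 + $7 = $28.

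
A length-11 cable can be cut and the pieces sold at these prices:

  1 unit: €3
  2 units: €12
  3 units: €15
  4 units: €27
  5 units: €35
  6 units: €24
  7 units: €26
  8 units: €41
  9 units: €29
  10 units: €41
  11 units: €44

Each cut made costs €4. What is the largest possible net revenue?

66

Build net[k] bottom-up: net[k] = max over allowed piece i of (p[i] + net[k−i]) − 4 per cut.
net[1] = 3
net[2] = 12
net[3] = 15
net[4] = 27
net[5] = 35
net[6] = 35  (first piece 2, then net[4]=27)
net[7] = 43  (first piece 2, then net[5]=35)
net[8] = 50  (first piece 4, then net[4]=27)
net[9] = 58  (first piece 4, then net[5]=35)
net[10] = 66  (first piece 5, then net[5]=35)
net[11] = 66  (first piece 2, then net[9]=58)
One optimal plan: pieces 5 + 4 + 2 (2 cuts) → €74 − €8 = €66.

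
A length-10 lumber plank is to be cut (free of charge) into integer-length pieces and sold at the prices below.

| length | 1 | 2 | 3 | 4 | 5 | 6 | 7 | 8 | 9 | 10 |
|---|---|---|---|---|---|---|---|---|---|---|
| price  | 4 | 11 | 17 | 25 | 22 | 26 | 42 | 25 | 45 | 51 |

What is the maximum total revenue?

Let best[k] be the best obtainable value from length k. For each k, try every first piece i and keep the best of price[i] + best[k−i].
best[1] = 4
best[2] = max(4+4, 11+0) = 11
best[3] = max(4+11, 11+4, 17+0) = 17
best[4] = max(4+17, 11+11, 17+4, 25+0) = 25
best[5] = max(4+25, 11+17, 17+11, 25+4, 22+0) = 29
best[6] = max(4+29, 11+25, 17+17, 25+11, 22+4, 26+0) = 36
best[7] = max(4+36, 11+29, 17+25, …, 26+4, 42+0) = 42
best[8] = max(4+42, 11+36, 17+29, …, 42+4, 25+0) = 50
best[9] = max(4+50, 11+42, 17+36, …, 25+4, 45+0) = 54
best[10] = max(4+54, 11+50, 17+42, …, 45+4, 51+0) = 61
One optimal cutting: 4 + 4 + 2 → $25 + $25 + $11 = $61.

61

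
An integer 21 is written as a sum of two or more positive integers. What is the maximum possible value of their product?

Define f[k] = max over 1≤i<k of i · max(k−i, f[k−i]); the inner max lets the remainder stay uncut if that's better.
f[2] = 1×max(1,0) = 1×1 = 1
f[3] = 1×max(2,1) = 1×2 = 2
f[4] = 2×max(2,1) = 2×2 = 4
f[5] = 2×max(3,2) = 2×3 = 6
f[6] = 3×max(3,2) = 3×3 = 9
f[7] = 2×max(5,6) = 2×6 = 12
f[8] = 2×max(6,9) = 2×9 = 18
f[9] = 3×max(6,9) = 3×9 = 27
f[10] = 2×max(8,18) = 2×18 = 36
f[11] = 2×max(9,27) = 2×27 = 54
f[12] = 3×max(9,27) = 3×27 = 81
f[13] = 2×max(11,54) = 2×54 = 108
f[14] = 2×max(12,81) = 2×81 = 162
f[15] = 3×max(12,81) = 3×81 = 243
f[16] = 2×max(14,162) = 2×162 = 324
f[17] = 2×max(15,243) = 2×243 = 486
f[18] = 3×max(15,243) = 3×243 = 729
f[19] = 2×max(17,486) = 2×486 = 972
f[20] = 2×max(18,729) = 2×729 = 1458
f[21] = 3×max(18,729) = 3×729 = 2187
One optimal split: 3 + 3 + 3 + 3 + 3 + 3 + 3; product 3×3×3×3×3×3×3 = 2187.

2187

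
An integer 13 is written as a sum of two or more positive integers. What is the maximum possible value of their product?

Fill P[k] for k=2..13: at each k try every first piece i and multiply by the better of (k−i) uncut or P[k−i].
P[2] = 1*max(1,0) = 1*1 = 1
P[3] = max(1*2, 2*1) = 2
P[4] = max(1*3, 2*2, 3*1) = 4
P[5] = max(1*4, 2*3, 3*2, 4*1) = 6
P[6] = max(1*6, 2*4, 3*3, 4*2, 5*1) = 9
P[7] = max(1*9, 2*6, 3*4, 4*3, 5*2, 6*1) = 12
P[8] = max(1*12, 2*9, 3*6, …, 6*2, 7*1) = 18
P[9] = max(1*18, 2*12, 3*9, …, 7*2, 8*1) = 27
P[10] = max(1*27, 2*18, 3*12, …, 8*2, 9*1) = 36
P[11] = max(1*36, 2*27, 3*18, …, 9*2, 10*1) = 54
P[12] = max(1*54, 2*36, 3*27, …, 10*2, 11*1) = 81
P[13] = max(1*81, 2*54, 3*36, …, 11*2, 12*1) = 108
One optimal split: 3 + 3 + 3 + 2 + 2; product 3*3*3*2*2 = 108.

108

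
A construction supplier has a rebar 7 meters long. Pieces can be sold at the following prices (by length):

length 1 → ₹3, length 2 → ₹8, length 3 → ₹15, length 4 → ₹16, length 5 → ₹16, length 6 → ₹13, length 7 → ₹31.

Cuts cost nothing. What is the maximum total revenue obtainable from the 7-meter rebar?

Build r[k] bottom-up: r[k] = max over allowed piece i of (p[i] + r[k−i]).
r[1] = 3
r[2] = 8
r[3] = 15
r[4] = 18  (first piece 1, then r[3]=15)
r[5] = 23  (first piece 2, then r[3]=15)
r[6] = 30  (first piece 3, then r[3]=15)
r[7] = 33  (first piece 1, then r[6]=30)
One optimal cutting: 3 + 3 + 1 → ₹15 + ₹15 + ₹3 = ₹33.

33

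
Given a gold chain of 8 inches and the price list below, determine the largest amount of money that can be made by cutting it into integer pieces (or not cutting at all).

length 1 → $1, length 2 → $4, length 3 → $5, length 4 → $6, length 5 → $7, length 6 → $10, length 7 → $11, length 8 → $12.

Consider every possible first cut. r[k] is the best of p[i]+r[k−i] over all sellable i≤k.
r[1] = 1
r[2] = 4
r[3] = 5  (first piece 1, then r[2]=4)
r[4] = 8  (first piece 2, then r[2]=4)
r[5] = 9  (first piece 1, then r[4]=8)
r[6] = 12  (first piece 2, then r[4]=8)
r[7] = 13  (first piece 1, then r[6]=12)
r[8] = 16  (first piece 2, then r[6]=12)
One optimal cutting: 2 + 2 + 2 + 2 → $4 + $4 + $4 + $4 = $16.

16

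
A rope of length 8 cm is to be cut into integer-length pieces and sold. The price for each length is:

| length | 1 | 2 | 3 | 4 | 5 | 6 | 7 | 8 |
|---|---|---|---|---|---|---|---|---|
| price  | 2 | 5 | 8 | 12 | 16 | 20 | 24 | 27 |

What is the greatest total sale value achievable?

27

Consider every possible first cut. R[k] is the best of p[i]+R[k−i] over all sellable i≤k.
R[1] = 2
R[2] = max(2+2, 5+0) = 5
R[3] = max(2+5, 5+2, 8+0) = 8
R[4] = max(2+8, 5+5, 8+2, 12+0) = 12
R[5] = max(2+12, 5+8, 8+5, 12+2, 16+0) = 16
R[6] = max(2+16, 5+12, 8+8, 12+5, 16+2, 20+0) = 20
R[7] = max(2+20, 5+16, 8+12, …, 20+2, 24+0) = 24
R[8] = max(2+24, 5+20, 8+16, …, 24+2, 27+0) = 27
Best is to sell the whole 8-cm piece uncut for €27.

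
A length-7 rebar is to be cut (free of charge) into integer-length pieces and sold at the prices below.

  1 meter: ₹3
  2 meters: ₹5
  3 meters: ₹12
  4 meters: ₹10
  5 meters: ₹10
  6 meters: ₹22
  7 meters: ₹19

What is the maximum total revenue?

27

Consider every possible first cut. R[k] is the best of p[i]+R[k−i] over all sellable i≤k.
R[1] = 3
R[2] = max(3+3, 5+0) = 6
R[3] = max(3+6, 5+3, 12+0) = 12
R[4] = max(3+12, 5+6, 12+3, 10+0) = 15
R[5] = max(3+15, 5+12, 12+6, 10+3, 10+0) = 18
R[6] = max(3+18, 5+15, 12+12, 10+6, 10+3, 22+0) = 24
R[7] = max(3+24, 5+18, 12+15, …, 22+3, 19+0) = 27
One optimal cutting: 3 + 3 + 1 → ₹12 + ₹12 + ₹3 = ₹27.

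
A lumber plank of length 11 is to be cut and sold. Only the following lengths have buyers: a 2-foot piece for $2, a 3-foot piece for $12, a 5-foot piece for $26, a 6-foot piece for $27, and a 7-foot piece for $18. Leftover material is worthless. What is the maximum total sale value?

Let best[k] be the best obtainable value from length k. For each k, try every first piece i and keep the best of price[i] + best[k−i].
best[1] = 0
best[2] = 2
best[3] = max(2+0, 12+0) = 12
best[4] = max(2+2, 12+0) = 12
best[5] = max(2+12, 12+2, 26+0) = 26
best[6] = max(2+12, 12+12, 26+0, 27+0) = 27
best[7] = max(2+26, 12+12, 26+2, 27+0, 18+0) = 28
best[8] = max(2+27, 12+26, 26+12, 27+2, 18+0) = 38
best[9] = max(2+28, 12+27, 26+12, 27+12, 18+2) = 39
best[10] = max(2+38, 12+28, 26+26, 27+12, 18+12) = 52
best[11] = max(2+39, 12+38, 26+27, 27+26, 18+12) = 53
One optimal cutting: 6 + 5 → $53.

53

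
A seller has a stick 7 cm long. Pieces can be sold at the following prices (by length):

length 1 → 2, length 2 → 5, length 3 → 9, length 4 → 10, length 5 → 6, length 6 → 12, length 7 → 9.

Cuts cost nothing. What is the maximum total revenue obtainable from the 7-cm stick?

Consider every possible first cut. v[k] is the best of p[i]+v[k−i] over all sellable i≤k.
v[1] = 2
v[2] = max(2+2, 5+0) = 5
v[3] = max(2+5, 5+2, 9+0) = 9
v[4] = max(2+9, 5+5, 9+2, 10+0) = 11
v[5] = max(2+11, 5+9, 9+5, 10+2, 6+0) = 14
v[6] = max(2+14, 5+11, 9+9, 10+5, 6+2, 12+0) = 18
v[7] = max(2+18, 5+14, 9+11, …, 12+2, 9+0) = 20
One optimal cutting: 3 + 3 + 1 → 9 + 9 + 2 = 20.

20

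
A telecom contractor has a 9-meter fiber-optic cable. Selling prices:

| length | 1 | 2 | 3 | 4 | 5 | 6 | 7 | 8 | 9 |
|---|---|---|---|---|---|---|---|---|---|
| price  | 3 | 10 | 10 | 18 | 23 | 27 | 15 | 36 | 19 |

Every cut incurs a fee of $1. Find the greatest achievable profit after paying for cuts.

Consider every possible first cut. r[k] is the best of p[i]+r[k−i] over all sellable i≤k, charging 1 whenever i<k.
r[1] = 3
r[2] = max(3+3-1, 10+0) = 10
r[3] = max(3+10-1, 10+3-1, 10+0) = 12
r[4] = max(3+12-1, 10+10-1, 10+3-1, 18+0) = 19
r[5] = max(3+19-1, 10+12-1, 10+10-1, 18+3-1, 23+0) = 23
r[6] = max(3+23-1, 10+19-1, 10+12-1, 18+10-1, 23+3-1, 27+0) = 28
r[7] = max(3+28-1, 10+23-1, 10+19-1, …, 27+3-1, 15+0) = 32
r[8] = max(3+32-1, 10+28-1, 10+23-1, …, 15+3-1, 36+0) = 37
r[9] = max(3+37-1, 10+32-1, 10+28-1, …, 36+3-1, 19+0) = 41
One optimal plan: pieces 5 + 2 + 2 (2 cuts) → $43 − $2 = $41.

41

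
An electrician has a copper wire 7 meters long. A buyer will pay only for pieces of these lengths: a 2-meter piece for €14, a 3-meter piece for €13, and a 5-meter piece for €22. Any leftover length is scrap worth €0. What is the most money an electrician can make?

42

Let best[k] be the best obtainable value from length k. For each k, try every first piece i and keep the best of price[i] + best[k−i].
best[1] = 0
best[2] = 14
best[3] = 14
best[4] = 28  (first piece 2, then best[2]=14)
best[5] = 28
best[6] = 42  (first piece 2, then best[4]=28)
best[7] = 42
One optimal cutting: pieces 2 + 2 + 2 with 1 meter of scrap → €42.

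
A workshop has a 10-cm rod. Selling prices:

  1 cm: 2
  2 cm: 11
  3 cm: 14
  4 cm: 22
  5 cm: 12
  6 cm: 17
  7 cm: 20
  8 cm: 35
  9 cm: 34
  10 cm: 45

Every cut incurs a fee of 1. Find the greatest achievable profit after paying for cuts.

Build net[k] bottom-up: net[k] = max over allowed piece i of (p[i] + net[k−i]) − 1 per cut.
net[1] = 2
net[2] = max(2+2-1, 11+0) = 11
net[3] = max(2+11-1, 11+2-1, 14+0) = 14
net[4] = max(2+14-1, 11+11-1, 14+2-1, 22+0) = 22
net[5] = max(2+22-1, 11+14-1, 14+11-1, 22+2-1, 12+0) = 24
net[6] = max(2+24-1, 11+22-1, 14+14-1, 22+11-1, 12+2-1, 17+0) = 32
net[7] = max(2+32-1, 11+24-1, 14+22-1, …, 17+2-1, 20+0) = 35
net[8] = max(2+35-1, 11+32-1, 14+24-1, …, 20+2-1, 35+0) = 43
net[9] = max(2+43-1, 11+35-1, 14+32-1, …, 35+2-1, 34+0) = 45
net[10] = max(2+45-1, 11+43-1, 14+35-1, …, 34+2-1, 45+0) = 53
One optimal plan: pieces 4 + 4 + 2 (2 cuts) → 55 − 2 = 53.

53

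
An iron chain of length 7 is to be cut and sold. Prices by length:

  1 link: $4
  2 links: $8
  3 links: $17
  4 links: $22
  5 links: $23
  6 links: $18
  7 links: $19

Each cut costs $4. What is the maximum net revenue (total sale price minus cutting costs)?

35

Let r[k] be the best obtainable value from length k. For each k, try every first piece i and keep the best of price[i] + r[k−i] minus the 4 cut fee when i<k.
r[1] = 4
r[2] = max(4+4-4, 8+0) = 8
r[3] = max(4+8-4, 8+4-4, 17+0) = 17
r[4] = max(4+17-4, 8+8-4, 17+4-4, 22+0) = 22
r[5] = max(4+22-4, 8+17-4, 17+8-4, 22+4-4, 23+0) = 23
r[6] = max(4+23-4, 8+22-4, 17+17-4, 22+8-4, 23+4-4, 18+0) = 30
r[7] = max(4+30-4, 8+23-4, 17+22-4, …, 18+4-4, 19+0) = 35
One optimal plan: pieces 4 + 3 (1 cut) → $39 − $4 = $35.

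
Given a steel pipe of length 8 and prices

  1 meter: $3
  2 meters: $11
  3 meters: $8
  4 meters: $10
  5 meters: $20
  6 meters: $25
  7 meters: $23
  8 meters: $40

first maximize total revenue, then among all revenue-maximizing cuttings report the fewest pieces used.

Consider every possible first cut. r[k] is the best of p[i]+r[k−i] over all sellable i≤k.
r[1] = 3
r[2] = max(3+3, 11+0) = 11
r[3] = max(3+11, 11+3, 8+0) = 14
r[4] = max(3+14, 11+11, 8+3, 10+0) = 22
r[5] = max(3+22, 11+14, 8+11, 10+3, 20+0) = 25
r[6] = max(3+25, 11+22, 8+14, 10+11, 20+3, 25+0) = 33
r[7] = max(3+33, 11+25, 8+22, …, 25+3, 23+0) = 36
r[8] = max(3+36, 11+33, 8+25, …, 23+3, 40+0) = 44
Maximum revenue is $44.
Now minimize piece count subject to staying optimal: for each k, pieces[k] = 1 + min over i with p[i]+r[k−i]=r[k] of pieces[k−i].
pieces[5] = 3
pieces[6] = 3
pieces[7] = 4
pieces[8] = 4

4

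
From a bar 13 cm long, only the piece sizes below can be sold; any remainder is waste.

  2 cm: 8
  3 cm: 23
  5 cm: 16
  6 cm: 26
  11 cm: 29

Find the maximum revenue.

92

Let r[k] be the best obtainable value from length k. For each k, try every first piece i and keep the best of price[i] + r[k−i].
r[1] = 0
r[2] = 8
r[3] = 23
r[4] = 23
r[5] = 31  (first piece 2, then r[3]=23)
r[6] = 46  (first piece 3, then r[3]=23)
r[7] = 46
r[8] = 54  (first piece 2, then r[6]=46)
r[9] = 69  (first piece 3, then r[6]=46)
r[10] = 69
r[11] = 77  (first piece 2, then r[9]=69)
r[12] = 92  (first piece 3, then r[9]=69)
r[13] = 92
One optimal cutting: pieces 3 + 3 + 3 + 3 with 1 cm of scrap → 92.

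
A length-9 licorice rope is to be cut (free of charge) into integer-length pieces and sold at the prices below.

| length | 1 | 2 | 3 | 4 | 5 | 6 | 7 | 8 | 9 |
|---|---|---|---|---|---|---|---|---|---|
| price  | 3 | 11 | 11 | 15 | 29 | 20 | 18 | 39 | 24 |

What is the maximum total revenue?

Build best[k] bottom-up: best[k] = max over allowed piece i of (p[i] + best[k−i]).
best[1] = 3
best[2] = max(3+3, 11+0) = 11
best[3] = max(3+11, 11+3, 11+0) = 14
best[4] = max(3+14, 11+11, 11+3, 15+0) = 22
best[5] = max(3+22, 11+14, 11+11, 15+3, 29+0) = 29
best[6] = max(3+29, 11+22, 11+14, 15+11, 29+3, 20+0) = 33
best[7] = max(3+33, 11+29, 11+22, …, 20+3, 18+0) = 40
best[8] = max(3+40, 11+33, 11+29, …, 18+3, 39+0) = 44
best[9] = max(3+44, 11+40, 11+33, …, 39+3, 24+0) = 51
One optimal cutting: 5 + 2 + 2 → ¢29 + ¢11 + ¢11 = ¢51.

51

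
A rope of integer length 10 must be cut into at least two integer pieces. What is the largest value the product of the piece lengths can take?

Fill P[k] for k=2..10: at each k try every first piece i and multiply by the better of (k−i) uncut or P[k−i].
P[2] = 1·max(1,0) = 1·1 = 1
P[3] = max(1·2, 2·1) = 2
P[4] = max(1·3, 2·2, 3·1) = 4
P[5] = max(1·4, 2·3, 3·2, 4·1) = 6
P[6] = max(1·6, 2·4, 3·3, 4·2, 5·1) = 9
P[7] = max(1·9, 2·6, 3·4, 4·3, 5·2, 6·1) = 12
P[8] = max(1·12, 2·9, 3·6, …, 6·2, 7·1) = 18
P[9] = max(1·18, 2·12, 3·9, …, 7·2, 8·1) = 27
P[10] = max(1·27, 2·18, 3·12, …, 8·2, 9·1) = 36
One optimal split: 3 + 3 + 2 + 2; product 3·3·2·2 = 36.

36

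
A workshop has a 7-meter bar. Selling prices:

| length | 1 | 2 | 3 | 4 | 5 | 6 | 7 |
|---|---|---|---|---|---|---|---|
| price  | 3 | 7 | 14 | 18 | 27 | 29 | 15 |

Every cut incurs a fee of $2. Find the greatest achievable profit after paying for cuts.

Let r[k] be the best obtainable value from length k. For each k, try every first piece i and keep the best of price[i] + r[k−i] minus the 2 cut fee when i<k.
r[1] = 3
r[2] = max(3+3-2, 7+0) = 7
r[3] = max(3+7-2, 7+3-2, 14+0) = 14
r[4] = max(3+14-2, 7+7-2, 14+3-2, 18+0) = 18
r[5] = max(3+18-2, 7+14-2, 14+7-2, 18+3-2, 27+0) = 27
r[6] = max(3+27-2, 7+18-2, 14+14-2, 18+7-2, 27+3-2, 29+0) = 29
r[7] = max(3+29-2, 7+27-2, 14+18-2, …, 29+3-2, 15+0) = 32
One optimal plan: pieces 5 + 2 (1 cut) → $34 − $2 = $32.

32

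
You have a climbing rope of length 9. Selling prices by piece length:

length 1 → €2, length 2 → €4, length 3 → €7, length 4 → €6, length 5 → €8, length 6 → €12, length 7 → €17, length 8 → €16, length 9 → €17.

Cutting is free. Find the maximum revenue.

21

Build best[k] bottom-up: best[k] = max over allowed piece i of (p[i] + best[k−i]).
best[1] = 2
best[2] = max(2+2, 4+0) = 4
best[3] = max(2+4, 4+2, 7+0) = 7
best[4] = max(2+7, 4+4, 7+2, 6+0) = 9
best[5] = max(2+9, 4+7, 7+4, 6+2, 8+0) = 11
best[6] = max(2+11, 4+9, 7+7, 6+4, 8+2, 12+0) = 14
best[7] = max(2+14, 4+11, 7+9, …, 12+2, 17+0) = 17
best[8] = max(2+17, 4+14, 7+11, …, 17+2, 16+0) = 19
best[9] = max(2+19, 4+17, 7+14, …, 16+2, 17+0) = 21
One optimal cutting: 7 + 1 + 1 → €17 + €2 + €2 = €21.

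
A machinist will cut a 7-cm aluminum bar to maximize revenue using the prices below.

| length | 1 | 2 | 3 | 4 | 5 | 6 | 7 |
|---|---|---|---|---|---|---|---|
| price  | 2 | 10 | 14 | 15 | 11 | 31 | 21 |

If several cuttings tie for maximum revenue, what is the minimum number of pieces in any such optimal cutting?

3

Consider every possible first cut. r[k] is the best of p[i]+r[k−i] over all sellable i≤k.
r[1] = 2
r[2] = max(2+2, 10+0) = 10
r[3] = max(2+10, 10+2, 14+0) = 14
r[4] = max(2+14, 10+10, 14+2, 15+0) = 20
r[5] = max(2+20, 10+14, 14+10, 15+2, 11+0) = 24
r[6] = max(2+24, 10+20, 14+14, 15+10, 11+2, 31+0) = 31
r[7] = max(2+31, 10+24, 14+20, …, 31+2, 21+0) = 34
Maximum revenue is $34.
Now minimize piece count subject to staying optimal: for each k, pieces[k] = 1 + min over i with p[i]+r[k−i]=r[k] of pieces[k−i].
pieces[4] = 2
pieces[5] = 2
pieces[6] = 1
pieces[7] = 3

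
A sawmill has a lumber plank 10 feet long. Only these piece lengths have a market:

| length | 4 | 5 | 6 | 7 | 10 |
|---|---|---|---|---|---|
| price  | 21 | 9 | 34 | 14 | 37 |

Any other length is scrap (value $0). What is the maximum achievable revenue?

55

Build r[k] bottom-up: r[k] = max over allowed piece i of (p[i] + r[k−i]).
r[1] = 0
r[2] = 0
r[3] = 0
r[4] = 21
r[5] = max(21+0, 9+0) = 21
r[6] = max(21+0, 9+0, 34+0) = 34
r[7] = max(21+0, 9+0, 34+0, 14+0) = 34
r[8] = max(21+21, 9+0, 34+0, 14+0) = 42
r[9] = max(21+21, 9+21, 34+0, 14+0) = 42
r[10] = max(21+34, 9+21, 34+21, 14+0, 37+0) = 55
One optimal cutting: 6 + 4 → $55.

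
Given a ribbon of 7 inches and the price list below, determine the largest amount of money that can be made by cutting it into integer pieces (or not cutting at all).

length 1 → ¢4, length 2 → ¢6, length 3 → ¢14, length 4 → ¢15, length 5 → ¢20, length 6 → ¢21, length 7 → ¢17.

Consider every possible first cut. R[k] is the best of p[i]+R[k−i] over all sellable i≤k.
R[1] = 4
R[2] = max(4+4, 6+0) = 8
R[3] = max(4+8, 6+4, 14+0) = 14
R[4] = max(4+14, 6+8, 14+4, 15+0) = 18
R[5] = max(4+18, 6+14, 14+8, 15+4, 20+0) = 22
R[6] = max(4+22, 6+18, 14+14, 15+8, 20+4, 21+0) = 28
R[7] = max(4+28, 6+22, 14+18, …, 21+4, 17+0) = 32
One optimal cutting: 3 + 3 + 1 → ¢14 + ¢14 + ¢4 = ¢32.

32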